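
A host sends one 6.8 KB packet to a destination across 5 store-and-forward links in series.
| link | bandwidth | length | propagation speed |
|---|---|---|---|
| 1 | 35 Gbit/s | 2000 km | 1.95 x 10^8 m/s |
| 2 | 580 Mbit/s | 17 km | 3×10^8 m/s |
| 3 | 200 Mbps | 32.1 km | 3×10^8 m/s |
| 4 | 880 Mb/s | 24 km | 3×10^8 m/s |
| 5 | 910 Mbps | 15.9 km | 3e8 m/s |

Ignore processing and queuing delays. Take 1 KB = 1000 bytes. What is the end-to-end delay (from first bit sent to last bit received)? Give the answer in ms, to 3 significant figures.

L = 54400 bits.
Transmission delays (L/R per hop): 0.00155429, 0.0937931, 0.272, 0.0618182, 0.0597802 ms; sum = 0.488946 ms.
Propagation delays (d/s per hop): 10.2564, 0.0566667, 0.107, 0.08, 0.053 ms; sum = 10.5531 ms.
End-to-end = 11.0 ms.

11.0 ms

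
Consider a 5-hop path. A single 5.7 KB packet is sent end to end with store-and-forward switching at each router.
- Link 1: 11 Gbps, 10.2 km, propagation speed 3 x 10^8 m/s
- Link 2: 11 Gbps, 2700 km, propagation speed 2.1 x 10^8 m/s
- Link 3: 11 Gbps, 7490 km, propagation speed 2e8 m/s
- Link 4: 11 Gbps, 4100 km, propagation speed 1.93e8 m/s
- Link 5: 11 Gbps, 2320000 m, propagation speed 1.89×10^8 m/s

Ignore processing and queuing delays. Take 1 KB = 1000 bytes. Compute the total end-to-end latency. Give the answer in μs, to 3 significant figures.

83900 μs

L = 45600 bits.
Transmission delay per hop = L/R = 45600/11000000000 = 4.14545 μs; 5 hops → 20.7273 μs.
Propagation delays (d/s per hop): 34, 12857.1, 37450, 21243.5, 12275.1 μs; sum = 83859.8 μs.
End-to-end = 83900 μs.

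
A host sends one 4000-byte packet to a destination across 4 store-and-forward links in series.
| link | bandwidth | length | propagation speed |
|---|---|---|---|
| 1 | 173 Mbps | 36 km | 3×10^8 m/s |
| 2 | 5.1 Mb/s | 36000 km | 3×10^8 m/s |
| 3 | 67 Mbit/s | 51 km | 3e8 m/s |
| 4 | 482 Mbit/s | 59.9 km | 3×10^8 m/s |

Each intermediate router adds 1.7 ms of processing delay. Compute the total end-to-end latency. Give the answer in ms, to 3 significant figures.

L = 4000 × 8 = 32000 bits.
Transmission delays (L/R per hop): 0.184971, 6.27451, 0.477612, 0.06639 ms; sum = 7.00348 ms.
Propagation delays (d/s per hop): 0.12, 120, 0.17, 0.199667 ms; sum = 120.49 ms.
Processing at 3 router(s): 3 × 1.7 ms = 5.1 ms.
End-to-end = 133 ms.

133 ms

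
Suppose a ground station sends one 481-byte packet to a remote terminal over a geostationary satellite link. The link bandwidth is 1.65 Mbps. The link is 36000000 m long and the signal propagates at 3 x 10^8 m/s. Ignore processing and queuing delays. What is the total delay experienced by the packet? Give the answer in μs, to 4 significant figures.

L = 481 × 8 = 3848 bits.
Transmission delay = L/R = 3848 / 1650000 = 2332.12 μs.
Propagation delay = d/s = 36000000 m / 300000000 m/s = 120000 μs.
Total = 122300 μs.

122300 μs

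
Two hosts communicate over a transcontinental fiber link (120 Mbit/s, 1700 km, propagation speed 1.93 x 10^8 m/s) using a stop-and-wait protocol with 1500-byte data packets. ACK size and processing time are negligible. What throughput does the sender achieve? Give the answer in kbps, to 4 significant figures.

677.3 kbps

t_tx = L/R = 12000/120000000 = 0.0001 s.
t_prop = 1700000/193000000 = 0.00880829 s; RTT = 0.0176166 s.
Cycle = t_tx + RTT = 0.0177166 s.
Throughput = L / cycle = 12000 / 0.0177166 = 677.3 kbps.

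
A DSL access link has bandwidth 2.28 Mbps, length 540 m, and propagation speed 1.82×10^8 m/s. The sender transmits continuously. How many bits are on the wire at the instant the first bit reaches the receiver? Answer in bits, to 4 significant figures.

6.765 bits

Propagation delay = 540 / 182000000 = 2.96703e-06 s.
BDP = R × t_prop = 2280000 × 2.96703e-06 = 6.76484 bits.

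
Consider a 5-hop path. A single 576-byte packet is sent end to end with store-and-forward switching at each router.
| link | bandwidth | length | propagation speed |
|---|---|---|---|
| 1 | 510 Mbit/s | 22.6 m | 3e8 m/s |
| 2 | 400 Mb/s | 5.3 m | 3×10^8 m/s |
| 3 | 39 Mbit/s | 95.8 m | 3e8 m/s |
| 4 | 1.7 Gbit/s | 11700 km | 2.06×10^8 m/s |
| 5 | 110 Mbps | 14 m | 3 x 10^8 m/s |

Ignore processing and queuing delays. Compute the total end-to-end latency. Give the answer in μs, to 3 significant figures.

L = 576 × 8 = 4608 bits.
Transmission delays (L/R per hop): 9.03529, 11.52, 118.154, 2.71059, 41.8909 μs; sum = 183.311 μs.
Propagation delays (d/s per hop): 0.0753333, 0.0176667, 0.319333, 56796.1, 0.0466667 μs; sum = 56796.6 μs.
End-to-end = 57000 μs.

57000 μs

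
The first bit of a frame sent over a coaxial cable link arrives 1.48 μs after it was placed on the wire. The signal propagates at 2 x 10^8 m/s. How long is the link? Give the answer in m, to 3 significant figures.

296 m

d = s × t_prop = 200000000 × 1.48e-06 = 296 m.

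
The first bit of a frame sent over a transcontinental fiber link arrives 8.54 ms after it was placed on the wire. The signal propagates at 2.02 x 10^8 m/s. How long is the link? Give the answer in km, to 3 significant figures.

1730 km

d = s × t_prop = 202000000 × 0.00854 = 1730 km.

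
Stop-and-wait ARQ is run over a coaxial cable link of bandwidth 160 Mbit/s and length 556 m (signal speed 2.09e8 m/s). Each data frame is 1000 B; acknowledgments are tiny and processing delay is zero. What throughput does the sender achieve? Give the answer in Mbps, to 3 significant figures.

t_tx = L/R = 8000/160000000 = 5e-05 s.
t_prop = 556/209000000 = 2.66029e-06 s; RTT = 5.32057e-06 s.
Cycle = t_tx + RTT = 5.53206e-05 s.
Throughput = L / cycle = 8000 / 5.53206e-05 = 145 Mbps.

145 Mbps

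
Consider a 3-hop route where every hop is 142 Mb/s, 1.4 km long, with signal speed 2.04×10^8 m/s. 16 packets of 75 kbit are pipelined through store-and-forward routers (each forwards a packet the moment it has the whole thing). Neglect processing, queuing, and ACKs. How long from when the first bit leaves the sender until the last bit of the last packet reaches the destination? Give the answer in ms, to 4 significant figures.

9.528 ms

Per-hop transmission t_tx = L/R = 75000/142000000 = 0.528169 ms.
Per-hop propagation t_prop = 1400/204000000 = 0.00686275 ms.
Pipeline fill: first packet needs 3·t_tx to clear all hops; remaining 15 packets each add one t_tx.
Total = (3+16-1)·t_tx + 3·t_prop = 18·0.528169 + 3·0.00686275 = 9.528 ms.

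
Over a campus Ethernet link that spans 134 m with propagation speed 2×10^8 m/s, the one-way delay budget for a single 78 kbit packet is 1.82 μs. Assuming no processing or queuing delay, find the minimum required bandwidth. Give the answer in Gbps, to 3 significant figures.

Propagation delay = 134 / 200000000 = 0.67 μs.
Transmission budget = 1.82 − 0.67 = 1.15 μs.
R ≥ L / t_tx = 78000 bits / 1.15e-06 s = 67.8 Gbps.

67.8 Gbps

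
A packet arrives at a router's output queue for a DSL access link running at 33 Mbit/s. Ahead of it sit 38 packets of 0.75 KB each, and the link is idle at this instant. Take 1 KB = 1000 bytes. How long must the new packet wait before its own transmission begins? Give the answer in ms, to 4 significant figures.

6.909 ms

Each queued packet: L/R = 6000/33000000 = 0.181818 ms.
38 queued → 6.90909 ms.
Queuing delay = 6.909 ms.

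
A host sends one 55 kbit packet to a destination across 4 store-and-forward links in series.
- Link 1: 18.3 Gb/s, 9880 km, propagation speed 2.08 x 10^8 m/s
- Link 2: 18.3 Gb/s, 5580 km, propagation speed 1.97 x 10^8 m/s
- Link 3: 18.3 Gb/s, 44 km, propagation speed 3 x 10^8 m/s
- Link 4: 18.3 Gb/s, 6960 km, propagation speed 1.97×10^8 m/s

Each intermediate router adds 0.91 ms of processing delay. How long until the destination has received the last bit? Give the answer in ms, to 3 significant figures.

114 ms

L = 55000 bits.
Transmission delay per hop = L/R = 55000/18300000000 = 0.00300546 ms; 4 hops → 0.0120219 ms.
Propagation delays (d/s per hop): 47.5, 28.3249, 0.146667, 35.3299 ms; sum = 111.301 ms.
Processing at 3 router(s): 3 × 0.91 ms = 2.73 ms.
End-to-end = 114 ms.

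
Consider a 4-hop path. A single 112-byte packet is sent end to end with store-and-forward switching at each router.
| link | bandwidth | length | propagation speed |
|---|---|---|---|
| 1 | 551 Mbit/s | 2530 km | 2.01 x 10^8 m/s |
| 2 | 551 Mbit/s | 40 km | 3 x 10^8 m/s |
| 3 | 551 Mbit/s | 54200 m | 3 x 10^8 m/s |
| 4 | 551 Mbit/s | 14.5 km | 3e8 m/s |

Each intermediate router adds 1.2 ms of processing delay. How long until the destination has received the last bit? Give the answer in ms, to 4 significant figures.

16.56 ms

L = 112 × 8 = 896 bits.
Transmission delay per hop = L/R = 896/551000000 = 0.00162613 ms; 4 hops → 0.00650454 ms.
Propagation delays (d/s per hop): 12.5871, 0.133333, 0.180667, 0.0483333 ms; sum = 12.9494 ms.
Processing at 3 router(s): 3 × 1.2 ms = 3.6 ms.
End-to-end = 16.56 ms.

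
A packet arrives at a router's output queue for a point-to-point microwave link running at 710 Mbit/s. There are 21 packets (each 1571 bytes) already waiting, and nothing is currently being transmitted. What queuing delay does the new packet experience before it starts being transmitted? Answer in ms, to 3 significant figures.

Each queued packet: L/R = 12568/710000000 = 0.0177014 ms.
21 queued → 0.37173 ms.
Queuing delay = 0.372 ms.

0.372 ms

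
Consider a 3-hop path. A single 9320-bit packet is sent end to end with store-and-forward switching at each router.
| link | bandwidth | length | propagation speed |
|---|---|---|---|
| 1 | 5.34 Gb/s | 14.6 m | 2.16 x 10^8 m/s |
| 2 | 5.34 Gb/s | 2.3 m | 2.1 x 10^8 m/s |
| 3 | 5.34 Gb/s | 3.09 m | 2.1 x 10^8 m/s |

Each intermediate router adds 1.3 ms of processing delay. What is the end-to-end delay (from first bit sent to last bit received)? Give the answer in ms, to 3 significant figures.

Transmission delay per hop = L/R = 9320/5340000000 = 0.00174532 ms; 3 hops → 0.00523596 ms.
Propagation delays (d/s per hop): 6.75926e-05, 1.09524e-05, 1.47143e-05 ms; sum = 9.32593e-05 ms.
Processing at 2 router(s): 2 × 1.3 ms = 2.6 ms.
End-to-end = 2.61 ms.

2.61 ms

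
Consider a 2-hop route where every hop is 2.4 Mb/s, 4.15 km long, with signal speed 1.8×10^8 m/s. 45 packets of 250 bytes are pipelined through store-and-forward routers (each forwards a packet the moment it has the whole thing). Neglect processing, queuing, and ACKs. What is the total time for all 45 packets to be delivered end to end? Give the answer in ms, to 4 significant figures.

38.38 ms

Per-hop transmission t_tx = L/R = 2000/2400000 = 0.833333 ms.
Per-hop propagation t_prop = 4150/180000000 = 0.0230556 ms.
Pipeline fill: first packet needs 2·t_tx to clear all hops; remaining 44 packets each add one t_tx.
Total = (2+45-1)·t_tx + 2·t_prop = 46·0.833333 + 2·0.0230556 = 38.38 ms.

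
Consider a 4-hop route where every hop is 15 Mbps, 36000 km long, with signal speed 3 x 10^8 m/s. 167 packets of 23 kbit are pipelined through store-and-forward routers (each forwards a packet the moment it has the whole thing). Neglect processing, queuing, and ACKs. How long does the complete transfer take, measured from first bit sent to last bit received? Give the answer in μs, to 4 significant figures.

740700 μs

Per-hop transmission t_tx = L/R = 23000/15000000 = 1533.33 μs.
Per-hop propagation t_prop = 36000000/300000000 = 120000 μs.
Pipeline fill: first packet needs 4·t_tx to clear all hops; remaining 166 packets each add one t_tx.
Total = (4+167-1)·t_tx + 4·t_prop = 170·1533.33 + 4·120000 = 740700 μs.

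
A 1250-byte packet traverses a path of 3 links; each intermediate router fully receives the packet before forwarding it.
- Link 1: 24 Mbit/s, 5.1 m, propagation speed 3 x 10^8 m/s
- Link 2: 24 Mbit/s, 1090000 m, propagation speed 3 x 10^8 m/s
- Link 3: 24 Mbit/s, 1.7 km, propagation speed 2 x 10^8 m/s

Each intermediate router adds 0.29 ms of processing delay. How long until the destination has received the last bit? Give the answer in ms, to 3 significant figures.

5.47 ms

L = 1250 × 8 = 10000 bits.
Transmission delay per hop = L/R = 10000/24000000 = 0.416667 ms; 3 hops → 1.25 ms.
Propagation delays (d/s per hop): 1.7e-05, 3.63333, 0.0085 ms; sum = 3.64185 ms.
Processing at 2 router(s): 2 × 0.29 ms = 0.58 ms.
End-to-end = 5.47 ms.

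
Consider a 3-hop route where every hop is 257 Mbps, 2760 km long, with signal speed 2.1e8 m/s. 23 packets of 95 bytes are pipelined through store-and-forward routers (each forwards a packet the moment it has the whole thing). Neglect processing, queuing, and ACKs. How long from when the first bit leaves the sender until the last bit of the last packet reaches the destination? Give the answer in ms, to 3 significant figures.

Per-hop transmission t_tx = L/R = 760/257000000 = 0.0029572 ms.
Per-hop propagation t_prop = 2760000/210000000 = 13.1429 ms.
Pipeline fill: first packet needs 3·t_tx to clear all hops; remaining 22 packets each add one t_tx.
Total = (3+23-1)·t_tx + 3·t_prop = 25·0.0029572 + 3·13.1429 = 39.5 ms.

39.5 ms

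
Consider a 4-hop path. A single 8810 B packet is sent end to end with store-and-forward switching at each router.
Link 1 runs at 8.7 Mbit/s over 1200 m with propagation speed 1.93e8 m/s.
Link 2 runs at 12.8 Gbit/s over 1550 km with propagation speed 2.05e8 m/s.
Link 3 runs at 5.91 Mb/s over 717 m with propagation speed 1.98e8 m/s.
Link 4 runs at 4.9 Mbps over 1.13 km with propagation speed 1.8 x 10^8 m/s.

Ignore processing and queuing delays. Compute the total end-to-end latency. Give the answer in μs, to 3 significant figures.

L = 8810 × 8 = 70480 bits.
Transmission delays (L/R per hop): 8101.15, 5.50625, 11925.5, 14383.7 μs; sum = 34415.9 μs.
Propagation delays (d/s per hop): 6.21762, 7560.98, 3.62121, 6.27778 μs; sum = 7577.09 μs.
End-to-end = 42000 μs.

42000 μs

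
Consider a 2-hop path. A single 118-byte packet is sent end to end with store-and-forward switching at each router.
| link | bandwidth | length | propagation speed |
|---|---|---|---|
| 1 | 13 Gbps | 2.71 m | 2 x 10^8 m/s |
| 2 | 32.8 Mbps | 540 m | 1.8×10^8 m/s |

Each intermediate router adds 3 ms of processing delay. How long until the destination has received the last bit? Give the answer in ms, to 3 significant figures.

L = 118 × 8 = 944 bits.
Transmission delays (L/R per hop): 7.26154e-05, 0.0287805 ms; sum = 0.0288531 ms.
Propagation delays (d/s per hop): 1.355e-05, 0.003 ms; sum = 0.00301355 ms.
Processing at 1 router(s): 1 × 3 ms = 3 ms.
End-to-end = 3.03 ms.

3.03 ms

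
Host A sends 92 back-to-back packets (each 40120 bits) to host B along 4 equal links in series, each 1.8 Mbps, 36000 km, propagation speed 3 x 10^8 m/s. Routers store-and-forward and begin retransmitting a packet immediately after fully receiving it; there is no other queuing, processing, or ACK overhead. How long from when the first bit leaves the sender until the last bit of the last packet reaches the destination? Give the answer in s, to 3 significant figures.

Per-hop transmission t_tx = L/R = 40120/1800000 = 0.0222889 s.
Per-hop propagation t_prop = 36000000/300000000 = 0.12 s.
Pipeline fill: first packet needs 4·t_tx to clear all hops; remaining 91 packets each add one t_tx.
Total = (4+92-1)·t_tx + 4·t_prop = 95·0.0222889 + 4·0.12 = 2.60 s.

2.60 s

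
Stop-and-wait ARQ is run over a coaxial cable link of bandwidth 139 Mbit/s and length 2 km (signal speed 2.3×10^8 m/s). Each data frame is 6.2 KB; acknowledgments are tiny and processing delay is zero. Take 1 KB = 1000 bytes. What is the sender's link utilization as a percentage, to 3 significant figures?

t_tx = L/R = 49600/139000000 = 0.000356835 s.
t_prop = 2000/2.3e+08 = 8.69565e-06 s; RTT = 1.73913e-05 s.
Cycle = t_tx + RTT = 0.000374226 s.
Utilization = t_tx / cycle = 0.000356835/0.000374226 = 95.4 %.

95.4 %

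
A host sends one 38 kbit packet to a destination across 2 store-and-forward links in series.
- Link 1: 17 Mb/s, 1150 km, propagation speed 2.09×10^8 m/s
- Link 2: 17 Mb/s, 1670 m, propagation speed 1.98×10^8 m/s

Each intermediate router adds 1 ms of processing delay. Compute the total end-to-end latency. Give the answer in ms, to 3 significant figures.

L = 38000 bits.
Transmission delay per hop = L/R = 38000/17000000 = 2.23529 ms; 2 hops → 4.47059 ms.
Propagation delays (d/s per hop): 5.50239, 0.00843434 ms; sum = 5.51083 ms.
Processing at 1 router(s): 1 × 1 ms = 1 ms.
End-to-end = 11.0 ms.

11.0 ms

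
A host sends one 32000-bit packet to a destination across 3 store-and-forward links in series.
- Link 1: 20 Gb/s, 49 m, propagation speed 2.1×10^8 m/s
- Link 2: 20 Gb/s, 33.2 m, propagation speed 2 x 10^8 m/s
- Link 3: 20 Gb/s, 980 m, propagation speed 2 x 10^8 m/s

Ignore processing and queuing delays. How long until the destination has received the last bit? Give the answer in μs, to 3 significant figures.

10.1 μs

Transmission delay per hop = L/R = 32000/20000000000 = 1.6 μs; 3 hops → 4.8 μs.
Propagation delays (d/s per hop): 0.233333, 0.166, 4.9 μs; sum = 5.29933 μs.
End-to-end = 10.1 μs.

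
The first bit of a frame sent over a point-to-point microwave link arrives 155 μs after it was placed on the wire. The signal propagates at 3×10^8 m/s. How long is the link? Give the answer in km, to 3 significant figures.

46.5 km

d = s × t_prop = 300000000 × 0.000155 = 46.5 km.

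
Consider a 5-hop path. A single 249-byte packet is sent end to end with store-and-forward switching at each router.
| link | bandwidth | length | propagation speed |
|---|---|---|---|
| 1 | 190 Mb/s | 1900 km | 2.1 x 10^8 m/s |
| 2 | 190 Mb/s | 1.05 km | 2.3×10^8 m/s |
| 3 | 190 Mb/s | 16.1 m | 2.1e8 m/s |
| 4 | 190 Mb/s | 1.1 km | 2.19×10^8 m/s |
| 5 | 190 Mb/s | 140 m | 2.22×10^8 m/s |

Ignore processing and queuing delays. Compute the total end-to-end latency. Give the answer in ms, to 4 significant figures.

L = 249 × 8 = 1992 bits.
Transmission delay per hop = L/R = 1992/190000000 = 0.0104842 ms; 5 hops → 0.0524211 ms.
Propagation delays (d/s per hop): 9.04762, 0.00456522, 7.66667e-05, 0.00502283, 0.000630631 ms; sum = 9.05791 ms.
End-to-end = 9.110 ms.

9.110 ms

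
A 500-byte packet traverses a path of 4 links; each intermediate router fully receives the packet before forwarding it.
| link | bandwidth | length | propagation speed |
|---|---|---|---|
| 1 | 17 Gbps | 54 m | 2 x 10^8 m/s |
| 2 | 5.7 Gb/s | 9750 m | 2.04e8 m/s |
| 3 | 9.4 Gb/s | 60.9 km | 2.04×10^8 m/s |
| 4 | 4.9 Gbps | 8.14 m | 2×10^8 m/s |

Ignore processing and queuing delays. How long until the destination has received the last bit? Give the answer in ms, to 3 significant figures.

L = 500 × 8 = 4000 bits.
Transmission delays (L/R per hop): 0.000235294, 0.000701754, 0.000425532, 0.000816327 ms; sum = 0.00217891 ms.
Propagation delays (d/s per hop): 0.00027, 0.0477941, 0.298529, 4.07e-05 ms; sum = 0.346634 ms.
End-to-end = 0.349 ms.

0.349 ms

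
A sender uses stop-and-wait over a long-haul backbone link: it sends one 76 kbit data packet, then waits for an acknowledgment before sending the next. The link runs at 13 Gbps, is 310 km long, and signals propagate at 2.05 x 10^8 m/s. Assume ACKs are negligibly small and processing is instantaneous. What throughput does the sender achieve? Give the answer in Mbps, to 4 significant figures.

25.08 Mbps

t_tx = L/R = 76000/13000000000 = 5.84615e-06 s.
t_prop = 310000/2.05e+08 = 0.0015122 s; RTT = 0.00302439 s.
Cycle = t_tx + RTT = 0.00303024 s.
Throughput = L / cycle = 76000 / 0.00303024 = 25.08 Mbps.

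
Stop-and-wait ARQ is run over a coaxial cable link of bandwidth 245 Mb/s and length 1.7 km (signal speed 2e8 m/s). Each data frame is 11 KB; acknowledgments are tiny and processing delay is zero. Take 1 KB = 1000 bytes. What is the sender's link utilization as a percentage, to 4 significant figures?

t_tx = L/R = 88000/245000000 = 0.000359184 s.
t_prop = 1700/200000000 = 8.5e-06 s; RTT = 1.7e-05 s.
Cycle = t_tx + RTT = 0.000376184 s.
Utilization = t_tx / cycle = 0.000359184/0.000376184 = 95.48 %.

95.48 %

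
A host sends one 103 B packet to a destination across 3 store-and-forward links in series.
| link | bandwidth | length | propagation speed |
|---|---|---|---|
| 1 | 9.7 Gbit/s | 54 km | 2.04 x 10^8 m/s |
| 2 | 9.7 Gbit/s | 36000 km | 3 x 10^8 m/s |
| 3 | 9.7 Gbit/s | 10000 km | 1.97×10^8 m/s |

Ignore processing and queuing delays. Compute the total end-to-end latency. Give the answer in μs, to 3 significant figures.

171000 μs

L = 103 × 8 = 824 bits.
Transmission delay per hop = L/R = 824/9700000000 = 0.0849485 μs; 3 hops → 0.254845 μs.
Propagation delays (d/s per hop): 264.706, 120000, 50761.4 μs; sum = 171026 μs.
End-to-end = 171000 μs.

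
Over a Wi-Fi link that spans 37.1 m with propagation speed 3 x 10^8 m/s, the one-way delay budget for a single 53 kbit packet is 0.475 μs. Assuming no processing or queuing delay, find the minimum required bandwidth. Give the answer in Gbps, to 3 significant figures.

Propagation delay = 37.1 / 300000000 = 0.123667 μs.
Transmission budget = 0.475 − 0.123667 = 0.351333 μs.
R ≥ L / t_tx = 53000 bits / 3.51333e-07 s = 151 Gbps.

151 Gbps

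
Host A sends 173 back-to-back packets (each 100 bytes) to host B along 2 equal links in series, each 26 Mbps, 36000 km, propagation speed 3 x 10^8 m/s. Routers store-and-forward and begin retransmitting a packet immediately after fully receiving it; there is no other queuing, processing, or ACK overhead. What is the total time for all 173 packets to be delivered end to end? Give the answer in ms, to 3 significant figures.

245 ms

Per-hop transmission t_tx = L/R = 800/26000000 = 0.0307692 ms.
Per-hop propagation t_prop = 36000000/300000000 = 120 ms.
Pipeline fill: first packet needs 2·t_tx to clear all hops; remaining 172 packets each add one t_tx.
Total = (2+173-1)·t_tx + 2·t_prop = 174·0.0307692 + 2·120 = 245 ms.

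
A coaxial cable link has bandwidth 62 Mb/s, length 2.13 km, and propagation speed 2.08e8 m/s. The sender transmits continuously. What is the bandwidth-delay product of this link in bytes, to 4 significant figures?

Propagation delay = 2130 / 208000000 = 1.02404e-05 s.
BDP = R × t_prop = 62000000 × 1.02404e-05 = 634.904 bits.
In bytes: 634.904/8 = 79.36 bytes.

79.36 bytes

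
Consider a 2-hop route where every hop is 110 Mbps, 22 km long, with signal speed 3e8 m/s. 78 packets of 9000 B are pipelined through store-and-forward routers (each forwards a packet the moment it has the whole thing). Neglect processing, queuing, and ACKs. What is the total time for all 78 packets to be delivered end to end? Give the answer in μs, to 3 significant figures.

Per-hop transmission t_tx = L/R = 72000/110000000 = 654.545 μs.
Per-hop propagation t_prop = 22000/300000000 = 73.3333 μs.
Pipeline fill: first packet needs 2·t_tx to clear all hops; remaining 77 packets each add one t_tx.
Total = (2+78-1)·t_tx + 2·t_prop = 79·654.545 + 2·73.3333 = 51900 μs.

51900 μs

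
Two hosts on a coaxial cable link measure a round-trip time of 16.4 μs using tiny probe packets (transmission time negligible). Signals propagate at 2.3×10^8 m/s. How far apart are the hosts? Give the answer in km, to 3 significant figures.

One-way propagation = RTT/2 = 8.2 μs.
d = s × t = 2.3e+08 × 8.2e-06 = 1.89 km.

1.89 km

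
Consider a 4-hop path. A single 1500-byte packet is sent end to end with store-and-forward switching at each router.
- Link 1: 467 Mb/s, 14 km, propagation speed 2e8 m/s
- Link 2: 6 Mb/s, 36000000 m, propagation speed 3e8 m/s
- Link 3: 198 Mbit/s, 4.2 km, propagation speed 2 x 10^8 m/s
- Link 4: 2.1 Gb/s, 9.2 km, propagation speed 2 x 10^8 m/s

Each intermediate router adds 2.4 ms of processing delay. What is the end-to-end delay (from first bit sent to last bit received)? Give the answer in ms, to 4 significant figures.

129.4 ms

L = 1500 × 8 = 12000 bits.
Transmission delays (L/R per hop): 0.0256959, 2, 0.0606061, 0.00571429 ms; sum = 2.09202 ms.
Propagation delays (d/s per hop): 0.07, 120, 0.021, 0.046 ms; sum = 120.137 ms.
Processing at 3 router(s): 3 × 2.4 ms = 7.2 ms.
End-to-end = 129.4 ms.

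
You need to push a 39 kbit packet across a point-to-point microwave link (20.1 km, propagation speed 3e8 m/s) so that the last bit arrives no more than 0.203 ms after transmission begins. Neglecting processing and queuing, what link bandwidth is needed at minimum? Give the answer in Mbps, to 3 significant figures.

287 Mbps

Propagation delay = 20100 / 300000000 = 0.067 ms.
Transmission budget = 0.203 − 0.067 = 0.136 ms.
R ≥ L / t_tx = 39000 bits / 0.000136 s = 287 Mbps.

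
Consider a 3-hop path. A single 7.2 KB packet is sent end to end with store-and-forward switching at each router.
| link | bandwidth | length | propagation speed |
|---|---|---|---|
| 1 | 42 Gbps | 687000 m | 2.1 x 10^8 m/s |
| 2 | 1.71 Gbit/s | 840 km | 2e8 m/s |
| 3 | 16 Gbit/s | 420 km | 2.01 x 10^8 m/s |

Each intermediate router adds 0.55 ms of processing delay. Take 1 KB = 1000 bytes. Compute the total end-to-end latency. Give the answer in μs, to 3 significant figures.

L = 57600 bits.
Transmission delays (L/R per hop): 1.37143, 33.6842, 3.6 μs; sum = 38.6556 μs.
Propagation delays (d/s per hop): 3271.43, 4200, 2089.55 μs; sum = 9560.98 μs.
Processing at 2 router(s): 2 × 0.55 ms = 1100 μs.
End-to-end = 10700 μs.

10700 μs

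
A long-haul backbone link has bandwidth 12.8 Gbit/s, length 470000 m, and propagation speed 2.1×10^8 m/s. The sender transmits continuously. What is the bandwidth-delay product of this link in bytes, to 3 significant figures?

Propagation delay = 470000 / 210000000 = 0.0022381 s.
BDP = R × t_prop = 12800000000 × 0.0022381 = 28647600 bits.
In bytes: 28647600/8 = 3580000 bytes.

3580000 bytes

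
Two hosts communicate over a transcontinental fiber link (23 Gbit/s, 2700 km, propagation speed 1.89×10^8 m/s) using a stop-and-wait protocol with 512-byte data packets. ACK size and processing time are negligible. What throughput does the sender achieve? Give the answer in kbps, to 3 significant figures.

143 kbps

t_tx = L/R = 4096/23000000000 = 1.78087e-07 s.
t_prop = 2700000/189000000 = 0.0142857 s; RTT = 0.0285714 s.
Cycle = t_tx + RTT = 0.0285716 s.
Throughput = L / cycle = 4096 / 0.0285716 = 143 kbps.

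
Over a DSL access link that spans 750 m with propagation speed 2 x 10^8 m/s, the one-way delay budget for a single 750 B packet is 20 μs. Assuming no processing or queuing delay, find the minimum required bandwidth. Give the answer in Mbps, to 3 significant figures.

369 Mbps

L = 6000 bits.
Propagation delay = 750 / 200000000 = 3.75 μs.
Transmission budget = 20 − 3.75 = 16.25 μs.
R ≥ L / t_tx = 6000 bits / 1.625e-05 s = 369 Mbps.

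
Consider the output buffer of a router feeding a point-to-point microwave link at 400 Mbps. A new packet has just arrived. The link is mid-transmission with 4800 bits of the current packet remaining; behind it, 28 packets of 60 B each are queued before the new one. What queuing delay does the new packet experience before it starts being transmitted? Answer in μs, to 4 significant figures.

Each queued packet: L/R = 480/400000000 = 1.2 μs.
28 queued → 33.6 μs.
Plus remaining 4800 bits of current packet: 12 μs.
Queuing delay = 45.60 μs.

45.60 μs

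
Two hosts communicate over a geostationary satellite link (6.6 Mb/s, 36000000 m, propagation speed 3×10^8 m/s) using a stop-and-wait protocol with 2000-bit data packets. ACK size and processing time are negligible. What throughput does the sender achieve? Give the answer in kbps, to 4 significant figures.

8.323 kbps

t_tx = L/R = 2000/6600000 = 0.00030303 s.
t_prop = 36000000/300000000 = 0.12 s; RTT = 0.24 s.
Cycle = t_tx + RTT = 0.240303 s.
Throughput = L / cycle = 2000 / 0.240303 = 8.323 kbps.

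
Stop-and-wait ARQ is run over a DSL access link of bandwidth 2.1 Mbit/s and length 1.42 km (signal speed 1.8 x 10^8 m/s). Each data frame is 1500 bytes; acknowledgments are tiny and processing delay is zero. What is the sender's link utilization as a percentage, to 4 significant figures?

t_tx = L/R = 12000/2100000 = 0.00571429 s.
t_prop = 1420/180000000 = 7.88889e-06 s; RTT = 1.57778e-05 s.
Cycle = t_tx + RTT = 0.00573006 s.
Utilization = t_tx / cycle = 0.00571429/0.00573006 = 99.72 %.

99.72 %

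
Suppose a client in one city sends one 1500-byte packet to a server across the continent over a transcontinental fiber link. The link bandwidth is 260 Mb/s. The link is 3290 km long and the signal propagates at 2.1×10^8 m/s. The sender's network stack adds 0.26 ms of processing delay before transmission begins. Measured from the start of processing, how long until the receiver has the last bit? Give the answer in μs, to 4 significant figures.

L = 1500 × 8 = 12000 bits.
Transmission delay = L/R = 12000 / 260000000 = 46.1538 μs.
Propagation delay = d/s = 3290000 m / 210000000 m/s = 15666.7 μs.
Plus processing delay 0.26 ms = 260 μs.
Total = 15970 μs.

15970 μs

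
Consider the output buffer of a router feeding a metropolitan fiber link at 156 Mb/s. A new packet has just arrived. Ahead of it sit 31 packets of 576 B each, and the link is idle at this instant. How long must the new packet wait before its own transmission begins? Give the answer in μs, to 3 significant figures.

916 μs

Each queued packet: L/R = 4608/156000000 = 29.5385 μs.
31 queued → 915.692 μs.
Queuing delay = 916 μs.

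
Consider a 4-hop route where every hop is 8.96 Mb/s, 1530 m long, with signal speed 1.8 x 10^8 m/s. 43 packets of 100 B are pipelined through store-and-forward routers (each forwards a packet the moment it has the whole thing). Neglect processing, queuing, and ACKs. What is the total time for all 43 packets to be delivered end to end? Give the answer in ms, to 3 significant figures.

Per-hop transmission t_tx = L/R = 800/8960000 = 0.0892857 ms.
Per-hop propagation t_prop = 1530/180000000 = 0.0085 ms.
Pipeline fill: first packet needs 4·t_tx to clear all hops; remaining 42 packets each add one t_tx.
Total = (4+43-1)·t_tx + 4·t_prop = 46·0.0892857 + 4·0.0085 = 4.14 ms.

4.14 ms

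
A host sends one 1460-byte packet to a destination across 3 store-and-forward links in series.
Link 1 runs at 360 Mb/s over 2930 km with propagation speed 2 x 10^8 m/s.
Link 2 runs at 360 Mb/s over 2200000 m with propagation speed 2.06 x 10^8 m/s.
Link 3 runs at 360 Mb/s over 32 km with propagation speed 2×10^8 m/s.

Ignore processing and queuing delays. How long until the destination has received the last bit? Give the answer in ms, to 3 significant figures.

L = 1460 × 8 = 11680 bits.
Transmission delay per hop = L/R = 11680/360000000 = 0.0324444 ms; 3 hops → 0.0973333 ms.
Propagation delays (d/s per hop): 14.65, 10.6796, 0.16 ms; sum = 25.4896 ms.
End-to-end = 25.6 ms.

25.6 ms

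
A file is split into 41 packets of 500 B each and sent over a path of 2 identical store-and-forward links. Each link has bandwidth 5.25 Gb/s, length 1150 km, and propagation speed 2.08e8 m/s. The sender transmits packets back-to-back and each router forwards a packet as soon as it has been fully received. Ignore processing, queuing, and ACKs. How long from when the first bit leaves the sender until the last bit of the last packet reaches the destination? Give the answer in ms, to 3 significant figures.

Per-hop transmission t_tx = L/R = 4000/5250000000 = 0.000761905 ms.
Per-hop propagation t_prop = 1150000/208000000 = 5.52885 ms.
Pipeline fill: first packet needs 2·t_tx to clear all hops; remaining 40 packets each add one t_tx.
Total = (2+41-1)·t_tx + 2·t_prop = 42·0.000761905 + 2·5.52885 = 11.1 ms.

11.1 ms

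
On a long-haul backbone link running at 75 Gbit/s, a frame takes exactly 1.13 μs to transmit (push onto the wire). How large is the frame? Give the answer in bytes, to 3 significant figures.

L = R × t_tx = 75000000000 b/s × 1.13e-06 s = 84750 bits.
In bytes: 84750 / 8 = 10600 bytes.

10600 bytes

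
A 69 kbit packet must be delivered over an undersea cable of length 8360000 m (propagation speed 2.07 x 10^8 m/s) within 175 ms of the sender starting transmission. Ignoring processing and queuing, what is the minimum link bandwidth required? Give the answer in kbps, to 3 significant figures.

513 kbps

Propagation delay = 8360000 / 2.07e+08 = 40.3865 ms.
Transmission budget = 175 − 40.3865 = 134.614 ms.
R ≥ L / t_tx = 69000 bits / 0.134614 s = 513 kbps.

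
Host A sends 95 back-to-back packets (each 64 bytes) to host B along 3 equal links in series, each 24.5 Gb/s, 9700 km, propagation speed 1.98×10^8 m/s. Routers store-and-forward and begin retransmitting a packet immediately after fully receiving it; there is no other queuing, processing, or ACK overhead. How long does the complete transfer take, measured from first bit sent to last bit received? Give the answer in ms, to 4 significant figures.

Per-hop transmission t_tx = L/R = 512/24500000000 = 2.0898e-05 ms.
Per-hop propagation t_prop = 9700000/198000000 = 48.9899 ms.
Pipeline fill: first packet needs 3·t_tx to clear all hops; remaining 94 packets each add one t_tx.
Total = (3+95-1)·t_tx + 3·t_prop = 97·2.0898e-05 + 3·48.9899 = 147.0 ms.

147.0 ms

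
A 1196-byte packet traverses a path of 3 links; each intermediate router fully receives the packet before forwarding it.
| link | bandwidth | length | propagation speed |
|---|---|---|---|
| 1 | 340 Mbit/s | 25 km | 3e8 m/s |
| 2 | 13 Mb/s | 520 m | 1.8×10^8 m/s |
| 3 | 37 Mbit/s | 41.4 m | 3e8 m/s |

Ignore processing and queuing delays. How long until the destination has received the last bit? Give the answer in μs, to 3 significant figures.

1110 μs

L = 1196 × 8 = 9568 bits.
Transmission delays (L/R per hop): 28.1412, 736, 258.595 μs; sum = 1022.74 μs.
Propagation delays (d/s per hop): 83.3333, 2.88889, 0.138 μs; sum = 86.3602 μs.
End-to-end = 1110 μs.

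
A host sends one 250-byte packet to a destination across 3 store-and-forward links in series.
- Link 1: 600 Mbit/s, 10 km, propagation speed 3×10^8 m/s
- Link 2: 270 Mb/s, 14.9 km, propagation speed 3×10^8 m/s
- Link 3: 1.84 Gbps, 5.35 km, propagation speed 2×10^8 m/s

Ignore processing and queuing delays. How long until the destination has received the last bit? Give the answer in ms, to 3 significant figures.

L = 250 × 8 = 2000 bits.
Transmission delays (L/R per hop): 0.00333333, 0.00740741, 0.00108696 ms; sum = 0.0118277 ms.
Propagation delays (d/s per hop): 0.0333333, 0.0496667, 0.02675 ms; sum = 0.10975 ms.
End-to-end = 0.122 ms.

0.122 ms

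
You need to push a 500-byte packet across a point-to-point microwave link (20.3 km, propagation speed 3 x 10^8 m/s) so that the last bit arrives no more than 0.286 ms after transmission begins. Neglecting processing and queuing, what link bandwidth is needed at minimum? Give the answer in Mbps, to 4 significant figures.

L = 4000 bits.
Propagation delay = 20300 / 300000000 = 0.0676667 ms.
Transmission budget = 0.286 − 0.0676667 = 0.218333 ms.
R ≥ L / t_tx = 4000 bits / 0.000218333 s = 18.32 Mbps.

18.32 Mbps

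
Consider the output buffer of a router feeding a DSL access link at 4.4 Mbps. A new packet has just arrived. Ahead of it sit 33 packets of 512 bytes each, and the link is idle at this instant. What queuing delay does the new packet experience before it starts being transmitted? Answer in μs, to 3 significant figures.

30700 μs

Each queued packet: L/R = 4096/4400000 = 930.909 μs.
33 queued → 30720 μs.
Queuing delay = 30700 μs.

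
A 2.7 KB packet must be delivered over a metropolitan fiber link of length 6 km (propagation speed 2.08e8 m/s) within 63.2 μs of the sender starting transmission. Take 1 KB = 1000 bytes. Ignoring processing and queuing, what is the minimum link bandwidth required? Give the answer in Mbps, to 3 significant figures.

L = 21600 bits.
Propagation delay = 6000 / 208000000 = 28.8462 μs.
Transmission budget = 63.2 − 28.8462 = 34.3538 μs.
R ≥ L / t_tx = 21600 bits / 3.43538e-05 s = 629 Mbps.

629 Mbps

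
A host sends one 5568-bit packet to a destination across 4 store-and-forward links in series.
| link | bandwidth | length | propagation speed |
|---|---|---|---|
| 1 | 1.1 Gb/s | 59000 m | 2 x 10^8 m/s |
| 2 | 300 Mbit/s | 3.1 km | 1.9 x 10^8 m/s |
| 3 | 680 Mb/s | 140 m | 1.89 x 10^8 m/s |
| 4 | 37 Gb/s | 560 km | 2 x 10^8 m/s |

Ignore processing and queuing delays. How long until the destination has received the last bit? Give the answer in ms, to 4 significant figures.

3.144 ms

Transmission delays (L/R per hop): 0.00506182, 0.01856, 0.00818824, 0.000150486 ms; sum = 0.0319605 ms.
Propagation delays (d/s per hop): 0.295, 0.0163158, 0.000740741, 2.8 ms; sum = 3.11206 ms.
End-to-end = 3.144 ms.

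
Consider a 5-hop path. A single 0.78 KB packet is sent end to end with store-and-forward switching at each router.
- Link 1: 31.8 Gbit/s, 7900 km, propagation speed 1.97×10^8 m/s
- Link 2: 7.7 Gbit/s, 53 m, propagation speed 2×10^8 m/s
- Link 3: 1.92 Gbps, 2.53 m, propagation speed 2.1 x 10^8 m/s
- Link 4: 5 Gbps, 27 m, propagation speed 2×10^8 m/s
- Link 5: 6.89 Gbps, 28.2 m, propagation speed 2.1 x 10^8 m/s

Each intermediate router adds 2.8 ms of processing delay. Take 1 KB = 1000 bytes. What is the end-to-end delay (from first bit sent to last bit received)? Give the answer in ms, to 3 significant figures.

L = 6240 bits.
Transmission delays (L/R per hop): 0.000196226, 0.00081039, 0.00325, 0.001248, 0.00090566 ms; sum = 0.00641028 ms.
Propagation delays (d/s per hop): 40.1015, 0.000265, 1.20476e-05, 0.000135, 0.000134286 ms; sum = 40.1021 ms.
Processing at 4 router(s): 4 × 2.8 ms = 11.2 ms.
End-to-end = 51.3 ms.

51.3 ms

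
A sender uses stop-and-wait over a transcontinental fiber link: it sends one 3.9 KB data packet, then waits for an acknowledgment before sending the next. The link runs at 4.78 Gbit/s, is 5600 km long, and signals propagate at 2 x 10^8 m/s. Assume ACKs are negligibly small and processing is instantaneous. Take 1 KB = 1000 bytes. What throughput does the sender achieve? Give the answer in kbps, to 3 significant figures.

557 kbps

t_tx = L/R = 31200/4780000000 = 6.5272e-06 s.
t_prop = 5600000/200000000 = 0.028 s; RTT = 0.056 s.
Cycle = t_tx + RTT = 0.0560065 s.
Throughput = L / cycle = 31200 / 0.0560065 = 557 kbps.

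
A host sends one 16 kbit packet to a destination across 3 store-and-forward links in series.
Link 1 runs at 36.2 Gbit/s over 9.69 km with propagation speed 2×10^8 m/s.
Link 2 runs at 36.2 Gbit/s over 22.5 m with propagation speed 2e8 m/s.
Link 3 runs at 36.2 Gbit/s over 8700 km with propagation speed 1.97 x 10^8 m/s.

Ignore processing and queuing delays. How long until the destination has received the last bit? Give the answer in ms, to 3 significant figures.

L = 16000 bits.
Transmission delay per hop = L/R = 16000/36200000000 = 0.000441989 ms; 3 hops → 0.00132597 ms.
Propagation delays (d/s per hop): 0.04845, 0.0001125, 44.1624 ms; sum = 44.211 ms.
End-to-end = 44.2 ms.

44.2 ms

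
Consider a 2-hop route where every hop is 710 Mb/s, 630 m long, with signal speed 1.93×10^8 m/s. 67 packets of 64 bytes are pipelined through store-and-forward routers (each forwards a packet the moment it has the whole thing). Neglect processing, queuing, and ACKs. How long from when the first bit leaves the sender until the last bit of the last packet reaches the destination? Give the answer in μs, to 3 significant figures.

55.6 μs

Per-hop transmission t_tx = L/R = 512/710000000 = 0.721127 μs.
Per-hop propagation t_prop = 630/193000000 = 3.26425 μs.
Pipeline fill: first packet needs 2·t_tx to clear all hops; remaining 66 packets each add one t_tx.
Total = (2+67-1)·t_tx + 2·t_prop = 68·0.721127 + 2·3.26425 = 55.6 μs.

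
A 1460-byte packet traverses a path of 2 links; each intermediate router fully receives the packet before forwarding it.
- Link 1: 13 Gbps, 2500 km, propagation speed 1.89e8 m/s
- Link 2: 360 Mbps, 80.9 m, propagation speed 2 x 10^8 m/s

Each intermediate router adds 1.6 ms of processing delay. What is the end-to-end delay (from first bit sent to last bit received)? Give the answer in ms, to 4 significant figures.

14.86 ms

L = 1460 × 8 = 11680 bits.
Transmission delays (L/R per hop): 0.000898462, 0.0324444 ms; sum = 0.0333429 ms.
Propagation delays (d/s per hop): 13.2275, 0.0004045 ms; sum = 13.2279 ms.
Processing at 1 router(s): 1 × 1.6 ms = 1.6 ms.
End-to-end = 14.86 ms.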